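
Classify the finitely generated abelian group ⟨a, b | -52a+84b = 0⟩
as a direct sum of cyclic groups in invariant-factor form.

rank_ℚ(R)=1; free=2−1=1
SNF(R) diag = [4] → torsion [4]

Answer: M ≅ ℤ^1 ⊕ ℤ/4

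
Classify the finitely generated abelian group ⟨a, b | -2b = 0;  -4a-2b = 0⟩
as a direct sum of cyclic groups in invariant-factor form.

Answer: M ≅ ℤ/2 ⊕ ℤ/4

Derivation:
rank_ℚ(R)=2; free=2−2=0
SNF(R) diag = [2, 4] → torsion [2, 4]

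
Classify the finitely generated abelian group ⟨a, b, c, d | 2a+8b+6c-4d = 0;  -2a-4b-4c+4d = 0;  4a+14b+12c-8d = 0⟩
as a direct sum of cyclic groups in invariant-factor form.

Answer: M ≅ ℤ^1 ⊕ ℤ/2 ⊕ ℤ/2 ⊕ ℤ/2

Derivation:
rank_ℚ(R)=3; free=4−3=1
SNF(R) diag = [2, 2, 2] → torsion [2, 2, 2]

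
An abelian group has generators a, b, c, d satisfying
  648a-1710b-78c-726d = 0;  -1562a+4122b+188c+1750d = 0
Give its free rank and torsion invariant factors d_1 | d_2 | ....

rank_ℚ(R)=2; free=4−2=2
SNF(R) diag = [2, 6] → torsion [2, 6]

Answer: M ≅ ℤ^2 ⊕ ℤ/2 ⊕ ℤ/6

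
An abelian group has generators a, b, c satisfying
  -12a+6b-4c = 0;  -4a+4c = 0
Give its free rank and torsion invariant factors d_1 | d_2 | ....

Answer: M ≅ ℤ^1 ⊕ ℤ/2 ⊕ ℤ/4

Derivation:
rank_ℚ(R)=2; free=3−2=1
SNF(R) diag = [2, 4] → torsion [2, 4]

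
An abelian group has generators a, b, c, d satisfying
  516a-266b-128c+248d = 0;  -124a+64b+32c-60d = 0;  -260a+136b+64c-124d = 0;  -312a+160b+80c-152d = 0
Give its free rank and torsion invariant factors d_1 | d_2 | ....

rank_ℚ(R)=4; free=4−4=0
SNF(R) diag = [2, 4, 8, 16] → torsion [2, 4, 8, 16]

Answer: M ≅ ℤ/2 ⊕ ℤ/4 ⊕ ℤ/8 ⊕ ℤ/16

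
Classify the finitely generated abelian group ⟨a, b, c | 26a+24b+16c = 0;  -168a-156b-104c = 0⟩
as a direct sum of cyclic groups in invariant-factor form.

Answer: M ≅ ℤ^1 ⊕ ℤ/2 ⊕ ℤ/4

Derivation:
rank_ℚ(R)=2; free=3−2=1
SNF(R) diag = [2, 4] → torsion [2, 4]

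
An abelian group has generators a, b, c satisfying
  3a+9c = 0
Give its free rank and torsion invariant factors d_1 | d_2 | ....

Answer: M ≅ ℤ^2 ⊕ ℤ/3

Derivation:
rank_ℚ(R)=1; free=3−1=2
SNF(R) diag = [3] → torsion [3]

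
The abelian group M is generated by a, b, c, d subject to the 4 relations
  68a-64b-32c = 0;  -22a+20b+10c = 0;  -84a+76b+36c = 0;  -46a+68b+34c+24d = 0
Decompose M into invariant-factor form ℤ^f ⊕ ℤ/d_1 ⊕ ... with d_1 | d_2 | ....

Answer: M ≅ ℤ/2 ⊕ ℤ/4 ⊕ ℤ/12 ⊕ ℤ/24

Derivation:
rank_ℚ(R)=4; free=4−4=0
SNF(R) diag = [2, 4, 12, 24] → torsion [2, 4, 12, 24]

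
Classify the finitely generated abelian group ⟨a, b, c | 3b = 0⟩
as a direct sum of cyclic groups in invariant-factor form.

Answer: M ≅ ℤ^2 ⊕ ℤ/3

Derivation:
rank_ℚ(R)=1; free=3−1=2
SNF(R) diag = [3] → torsion [3]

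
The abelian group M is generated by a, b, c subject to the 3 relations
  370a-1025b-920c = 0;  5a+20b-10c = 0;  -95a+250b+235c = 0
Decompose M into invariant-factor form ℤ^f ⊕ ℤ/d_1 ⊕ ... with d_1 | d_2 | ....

Answer: M ≅ ℤ/5 ⊕ ℤ/15 ⊕ ℤ/45

Derivation:
rank_ℚ(R)=3; free=3−3=0
SNF(R) diag = [5, 15, 45] → torsion [5, 15, 45]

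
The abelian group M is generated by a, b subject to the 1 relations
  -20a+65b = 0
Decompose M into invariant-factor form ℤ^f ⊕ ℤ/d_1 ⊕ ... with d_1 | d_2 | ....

rank_ℚ(R)=1; free=2−1=1
SNF(R) diag = [5] → torsion [5]

Answer: M ≅ ℤ^1 ⊕ ℤ/5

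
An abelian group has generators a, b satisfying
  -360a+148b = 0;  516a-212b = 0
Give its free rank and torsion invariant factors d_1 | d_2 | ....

rank_ℚ(R)=2; free=2−2=0
SNF(R) diag = [4, 12] → torsion [4, 12]

Answer: M ≅ ℤ/4 ⊕ ℤ/12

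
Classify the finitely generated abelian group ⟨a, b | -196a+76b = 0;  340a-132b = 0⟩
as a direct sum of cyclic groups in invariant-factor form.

rank_ℚ(R)=2; free=2−2=0
SNF(R) diag = [4, 8] → torsion [4, 8]

Answer: M ≅ ℤ/4 ⊕ ℤ/8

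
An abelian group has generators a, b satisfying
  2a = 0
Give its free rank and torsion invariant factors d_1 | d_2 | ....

Answer: M ≅ ℤ^1 ⊕ ℤ/2

Derivation:
rank_ℚ(R)=1; free=2−1=1
SNF(R) diag = [2] → torsion [2]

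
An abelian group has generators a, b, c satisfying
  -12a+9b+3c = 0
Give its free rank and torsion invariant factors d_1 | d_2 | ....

rank_ℚ(R)=1; free=3−1=2
SNF(R) diag = [3] → torsion [3]

Answer: M ≅ ℤ^2 ⊕ ℤ/3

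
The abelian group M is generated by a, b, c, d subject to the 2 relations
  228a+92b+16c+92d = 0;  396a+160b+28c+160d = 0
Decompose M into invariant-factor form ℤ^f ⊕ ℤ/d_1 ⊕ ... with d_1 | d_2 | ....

Answer: M ≅ ℤ^2 ⊕ ℤ/4 ⊕ ℤ/4

Derivation:
rank_ℚ(R)=2; free=4−2=2
SNF(R) diag = [4, 4] → torsion [4, 4]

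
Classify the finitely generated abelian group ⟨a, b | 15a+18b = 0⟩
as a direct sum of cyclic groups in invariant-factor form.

rank_ℚ(R)=1; free=2−1=1
SNF(R) diag = [3] → torsion [3]

Answer: M ≅ ℤ^1 ⊕ ℤ/3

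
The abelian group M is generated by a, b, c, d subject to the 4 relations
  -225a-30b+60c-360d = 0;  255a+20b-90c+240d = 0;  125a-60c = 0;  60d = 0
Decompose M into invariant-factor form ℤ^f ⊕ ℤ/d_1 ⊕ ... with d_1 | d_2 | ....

Answer: M ≅ ℤ/5 ⊕ ℤ/10 ⊕ ℤ/30 ⊕ ℤ/60

Derivation:
rank_ℚ(R)=4; free=4−4=0
SNF(R) diag = [5, 10, 30, 60] → torsion [5, 10, 30, 60]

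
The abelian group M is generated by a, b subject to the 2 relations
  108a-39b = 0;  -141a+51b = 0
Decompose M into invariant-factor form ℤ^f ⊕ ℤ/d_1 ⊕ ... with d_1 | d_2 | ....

Answer: M ≅ ℤ/3 ⊕ ℤ/3

Derivation:
rank_ℚ(R)=2; free=2−2=0
SNF(R) diag = [3, 3] → torsion [3, 3]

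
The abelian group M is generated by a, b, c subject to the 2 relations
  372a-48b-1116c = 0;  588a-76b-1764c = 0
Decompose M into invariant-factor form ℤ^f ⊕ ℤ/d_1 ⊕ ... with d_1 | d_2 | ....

Answer: M ≅ ℤ^1 ⊕ ℤ/4 ⊕ ℤ/12

Derivation:
rank_ℚ(R)=2; free=3−2=1
SNF(R) diag = [4, 12] → torsion [4, 12]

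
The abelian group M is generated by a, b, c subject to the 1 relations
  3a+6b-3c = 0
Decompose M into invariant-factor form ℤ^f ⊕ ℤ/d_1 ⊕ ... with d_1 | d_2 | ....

Answer: M ≅ ℤ^2 ⊕ ℤ/3

Derivation:
rank_ℚ(R)=1; free=3−1=2
SNF(R) diag = [3] → torsion [3]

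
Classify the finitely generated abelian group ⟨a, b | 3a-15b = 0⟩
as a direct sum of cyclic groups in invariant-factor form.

rank_ℚ(R)=1; free=2−1=1
SNF(R) diag = [3] → torsion [3]

Answer: M ≅ ℤ^1 ⊕ ℤ/3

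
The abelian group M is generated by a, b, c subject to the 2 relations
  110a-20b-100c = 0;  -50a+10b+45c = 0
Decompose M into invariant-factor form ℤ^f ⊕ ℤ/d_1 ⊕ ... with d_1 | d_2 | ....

Answer: M ≅ ℤ^1 ⊕ ℤ/5 ⊕ ℤ/10

Derivation:
rank_ℚ(R)=2; free=3−2=1
SNF(R) diag = [5, 10] → torsion [5, 10]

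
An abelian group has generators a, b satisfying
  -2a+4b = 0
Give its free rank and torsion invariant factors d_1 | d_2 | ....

rank_ℚ(R)=1; free=2−1=1
SNF(R) diag = [2] → torsion [2]

Answer: M ≅ ℤ^1 ⊕ ℤ/2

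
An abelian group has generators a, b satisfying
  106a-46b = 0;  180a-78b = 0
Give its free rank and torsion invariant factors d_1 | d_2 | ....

Answer: M ≅ ℤ/2 ⊕ ℤ/6

Derivation:
rank_ℚ(R)=2; free=2−2=0
SNF(R) diag = [2, 6] → torsion [2, 6]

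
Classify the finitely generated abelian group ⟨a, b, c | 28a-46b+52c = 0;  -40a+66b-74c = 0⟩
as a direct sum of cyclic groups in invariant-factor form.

Answer: M ≅ ℤ^1 ⊕ ℤ/2 ⊕ ℤ/2

Derivation:
rank_ℚ(R)=2; free=3−2=1
SNF(R) diag = [2, 2] → torsion [2, 2]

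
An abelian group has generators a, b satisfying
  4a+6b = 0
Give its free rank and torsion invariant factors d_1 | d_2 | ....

Answer: M ≅ ℤ^1 ⊕ ℤ/2

Derivation:
rank_ℚ(R)=1; free=2−1=1
SNF(R) diag = [2] → torsion [2]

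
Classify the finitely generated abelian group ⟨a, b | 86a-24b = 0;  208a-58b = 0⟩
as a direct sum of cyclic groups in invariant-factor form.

Answer: M ≅ ℤ/2 ⊕ ℤ/2

Derivation:
rank_ℚ(R)=2; free=2−2=0
SNF(R) diag = [2, 2] → torsion [2, 2]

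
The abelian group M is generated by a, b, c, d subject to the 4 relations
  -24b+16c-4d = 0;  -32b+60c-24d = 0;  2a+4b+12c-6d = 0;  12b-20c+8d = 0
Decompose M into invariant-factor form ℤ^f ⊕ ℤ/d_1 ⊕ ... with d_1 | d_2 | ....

Answer: M ≅ ℤ/2 ⊕ ℤ/4 ⊕ ℤ/4 ⊕ ℤ/12

Derivation:
rank_ℚ(R)=4; free=4−4=0
SNF(R) diag = [2, 4, 4, 12] → torsion [2, 4, 4, 12]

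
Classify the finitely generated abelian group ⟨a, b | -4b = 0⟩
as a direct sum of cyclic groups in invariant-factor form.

Answer: M ≅ ℤ^1 ⊕ ℤ/4

Derivation:
rank_ℚ(R)=1; free=2−1=1
SNF(R) diag = [4] → torsion [4]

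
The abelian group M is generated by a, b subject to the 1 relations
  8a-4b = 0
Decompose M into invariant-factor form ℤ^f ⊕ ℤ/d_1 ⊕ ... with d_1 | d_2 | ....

rank_ℚ(R)=1; free=2−1=1
SNF(R) diag = [4] → torsion [4]

Answer: M ≅ ℤ^1 ⊕ ℤ/4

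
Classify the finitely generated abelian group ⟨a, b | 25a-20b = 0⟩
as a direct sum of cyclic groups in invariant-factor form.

Answer: M ≅ ℤ^1 ⊕ ℤ/5

Derivation:
rank_ℚ(R)=1; free=2−1=1
SNF(R) diag = [5] → torsion [5]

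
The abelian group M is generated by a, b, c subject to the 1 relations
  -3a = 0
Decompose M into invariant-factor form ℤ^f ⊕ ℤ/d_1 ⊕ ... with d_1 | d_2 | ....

rank_ℚ(R)=1; free=3−1=2
SNF(R) diag = [3] → torsion [3]

Answer: M ≅ ℤ^2 ⊕ ℤ/3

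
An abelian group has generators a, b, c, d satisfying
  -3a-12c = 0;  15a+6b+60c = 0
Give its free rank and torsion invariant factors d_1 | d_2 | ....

rank_ℚ(R)=2; free=4−2=2
SNF(R) diag = [3, 6] → torsion [3, 6]

Answer: M ≅ ℤ^2 ⊕ ℤ/3 ⊕ ℤ/6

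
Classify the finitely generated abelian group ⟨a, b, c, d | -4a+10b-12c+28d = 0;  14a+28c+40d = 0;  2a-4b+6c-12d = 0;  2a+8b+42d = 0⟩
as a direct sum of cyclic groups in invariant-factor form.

rank_ℚ(R)=4; free=4−4=0
SNF(R) diag = [2, 2, 2, 6] → torsion [2, 2, 2, 6]

Answer: M ≅ ℤ/2 ⊕ ℤ/2 ⊕ ℤ/2 ⊕ ℤ/6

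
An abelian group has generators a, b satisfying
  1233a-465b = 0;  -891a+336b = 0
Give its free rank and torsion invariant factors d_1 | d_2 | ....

Answer: M ≅ ℤ/3 ⊕ ℤ/9

Derivation:
rank_ℚ(R)=2; free=2−2=0
SNF(R) diag = [3, 9] → torsion [3, 9]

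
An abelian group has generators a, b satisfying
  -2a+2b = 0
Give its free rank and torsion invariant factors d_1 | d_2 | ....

Answer: M ≅ ℤ^1 ⊕ ℤ/2

Derivation:
rank_ℚ(R)=1; free=2−1=1
SNF(R) diag = [2] → torsion [2]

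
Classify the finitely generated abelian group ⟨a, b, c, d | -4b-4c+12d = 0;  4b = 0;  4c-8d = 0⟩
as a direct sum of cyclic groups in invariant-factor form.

rank_ℚ(R)=3; free=4−3=1
SNF(R) diag = [4, 4, 4] → torsion [4, 4, 4]

Answer: M ≅ ℤ^1 ⊕ ℤ/4 ⊕ ℤ/4 ⊕ ℤ/4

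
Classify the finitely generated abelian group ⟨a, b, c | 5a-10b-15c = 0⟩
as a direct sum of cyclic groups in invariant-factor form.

Answer: M ≅ ℤ^2 ⊕ ℤ/5

Derivation:
rank_ℚ(R)=1; free=3−1=2
SNF(R) diag = [5] → torsion [5]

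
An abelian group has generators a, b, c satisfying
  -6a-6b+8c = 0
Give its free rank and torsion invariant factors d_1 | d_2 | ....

Answer: M ≅ ℤ^2 ⊕ ℤ/2

Derivation:
rank_ℚ(R)=1; free=3−1=2
SNF(R) diag = [2] → torsion [2]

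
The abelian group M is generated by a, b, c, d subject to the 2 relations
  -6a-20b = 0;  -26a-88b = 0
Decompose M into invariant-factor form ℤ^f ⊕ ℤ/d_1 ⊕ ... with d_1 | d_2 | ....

rank_ℚ(R)=2; free=4−2=2
SNF(R) diag = [2, 4] → torsion [2, 4]

Answer: M ≅ ℤ^2 ⊕ ℤ/2 ⊕ ℤ/4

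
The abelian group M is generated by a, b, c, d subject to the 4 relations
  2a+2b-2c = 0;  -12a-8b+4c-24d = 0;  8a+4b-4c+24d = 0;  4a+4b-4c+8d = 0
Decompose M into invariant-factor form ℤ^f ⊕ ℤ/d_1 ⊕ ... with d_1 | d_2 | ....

rank_ℚ(R)=4; free=4−4=0
SNF(R) diag = [2, 4, 4, 8] → torsion [2, 4, 4, 8]

Answer: M ≅ ℤ/2 ⊕ ℤ/4 ⊕ ℤ/4 ⊕ ℤ/8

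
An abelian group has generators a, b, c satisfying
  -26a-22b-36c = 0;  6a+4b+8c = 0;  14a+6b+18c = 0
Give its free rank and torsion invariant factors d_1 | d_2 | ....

Answer: M ≅ ℤ/2 ⊕ ℤ/2 ⊕ ℤ/2

Derivation:
rank_ℚ(R)=3; free=3−3=0
SNF(R) diag = [2, 2, 2] → torsion [2, 2, 2]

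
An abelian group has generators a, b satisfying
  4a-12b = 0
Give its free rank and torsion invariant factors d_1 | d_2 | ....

Answer: M ≅ ℤ^1 ⊕ ℤ/4

Derivation:
rank_ℚ(R)=1; free=2−1=1
SNF(R) diag = [4] → torsion [4]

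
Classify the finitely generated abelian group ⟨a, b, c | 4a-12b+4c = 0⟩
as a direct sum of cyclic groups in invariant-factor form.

rank_ℚ(R)=1; free=3−1=2
SNF(R) diag = [4] → torsion [4]

Answer: M ≅ ℤ^2 ⊕ ℤ/4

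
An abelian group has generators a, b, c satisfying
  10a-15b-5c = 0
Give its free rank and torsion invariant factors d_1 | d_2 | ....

Answer: M ≅ ℤ^2 ⊕ ℤ/5

Derivation:
rank_ℚ(R)=1; free=3−1=2
SNF(R) diag = [5] → torsion [5]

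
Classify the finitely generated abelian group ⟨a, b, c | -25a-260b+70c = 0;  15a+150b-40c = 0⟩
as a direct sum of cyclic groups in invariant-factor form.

Answer: M ≅ ℤ^1 ⊕ ℤ/5 ⊕ ℤ/10

Derivation:
rank_ℚ(R)=2; free=3−2=1
SNF(R) diag = [5, 10] → torsion [5, 10]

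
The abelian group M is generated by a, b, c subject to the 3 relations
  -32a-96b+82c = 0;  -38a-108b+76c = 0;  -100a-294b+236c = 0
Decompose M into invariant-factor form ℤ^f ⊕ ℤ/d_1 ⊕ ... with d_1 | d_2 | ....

rank_ℚ(R)=3; free=3−3=0
SNF(R) diag = [2, 6, 18] → torsion [2, 6, 18]

Answer: M ≅ ℤ/2 ⊕ ℤ/6 ⊕ ℤ/18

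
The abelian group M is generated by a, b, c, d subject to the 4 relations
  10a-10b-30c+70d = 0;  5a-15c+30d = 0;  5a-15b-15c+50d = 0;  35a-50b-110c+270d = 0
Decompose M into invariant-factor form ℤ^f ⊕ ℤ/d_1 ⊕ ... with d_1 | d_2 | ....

rank_ℚ(R)=4; free=4−4=0
SNF(R) diag = [5, 5, 5, 10] → torsion [5, 5, 5, 10]

Answer: M ≅ ℤ/5 ⊕ ℤ/5 ⊕ ℤ/5 ⊕ ℤ/10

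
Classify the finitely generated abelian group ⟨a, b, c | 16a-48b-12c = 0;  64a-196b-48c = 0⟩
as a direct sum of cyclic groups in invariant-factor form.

rank_ℚ(R)=2; free=3−2=1
SNF(R) diag = [4, 4] → torsion [4, 4]

Answer: M ≅ ℤ^1 ⊕ ℤ/4 ⊕ ℤ/4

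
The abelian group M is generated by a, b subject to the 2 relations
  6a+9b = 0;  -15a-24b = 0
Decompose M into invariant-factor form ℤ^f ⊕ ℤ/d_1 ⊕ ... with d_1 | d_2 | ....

rank_ℚ(R)=2; free=2−2=0
SNF(R) diag = [3, 3] → torsion [3, 3]

Answer: M ≅ ℤ/3 ⊕ ℤ/3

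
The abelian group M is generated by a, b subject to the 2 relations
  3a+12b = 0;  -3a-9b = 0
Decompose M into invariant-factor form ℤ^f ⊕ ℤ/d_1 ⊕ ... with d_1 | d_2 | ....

rank_ℚ(R)=2; free=2−2=0
SNF(R) diag = [3, 3] → torsion [3, 3]

Answer: M ≅ ℤ/3 ⊕ ℤ/3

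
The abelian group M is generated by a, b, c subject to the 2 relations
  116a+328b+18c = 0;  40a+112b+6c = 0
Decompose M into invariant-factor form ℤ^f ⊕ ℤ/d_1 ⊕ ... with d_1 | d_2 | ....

rank_ℚ(R)=2; free=3−2=1
SNF(R) diag = [2, 4] → torsion [2, 4]

Answer: M ≅ ℤ^1 ⊕ ℤ/2 ⊕ ℤ/4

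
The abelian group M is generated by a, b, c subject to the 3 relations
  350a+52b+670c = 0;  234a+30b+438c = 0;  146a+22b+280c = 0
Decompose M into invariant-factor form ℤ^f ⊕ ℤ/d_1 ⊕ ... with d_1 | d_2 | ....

Answer: M ≅ ℤ/2 ⊕ ℤ/6 ⊕ ℤ/18

Derivation:
rank_ℚ(R)=3; free=3−3=0
SNF(R) diag = [2, 6, 18] → torsion [2, 6, 18]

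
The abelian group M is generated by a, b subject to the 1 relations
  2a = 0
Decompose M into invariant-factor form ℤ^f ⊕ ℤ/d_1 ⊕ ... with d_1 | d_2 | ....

rank_ℚ(R)=1; free=2−1=1
SNF(R) diag = [2] → torsion [2]

Answer: M ≅ ℤ^1 ⊕ ℤ/2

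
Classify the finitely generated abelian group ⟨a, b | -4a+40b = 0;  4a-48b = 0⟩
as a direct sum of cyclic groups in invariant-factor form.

rank_ℚ(R)=2; free=2−2=0
SNF(R) diag = [4, 8] → torsion [4, 8]

Answer: M ≅ ℤ/4 ⊕ ℤ/8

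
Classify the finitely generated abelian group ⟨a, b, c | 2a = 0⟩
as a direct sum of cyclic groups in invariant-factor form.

rank_ℚ(R)=1; free=3−1=2
SNF(R) diag = [2] → torsion [2]

Answer: M ≅ ℤ^2 ⊕ ℤ/2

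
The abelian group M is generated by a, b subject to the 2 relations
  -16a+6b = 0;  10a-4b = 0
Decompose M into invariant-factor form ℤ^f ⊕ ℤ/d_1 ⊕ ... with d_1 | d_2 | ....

rank_ℚ(R)=2; free=2−2=0
SNF(R) diag = [2, 2] → torsion [2, 2]

Answer: M ≅ ℤ/2 ⊕ ℤ/2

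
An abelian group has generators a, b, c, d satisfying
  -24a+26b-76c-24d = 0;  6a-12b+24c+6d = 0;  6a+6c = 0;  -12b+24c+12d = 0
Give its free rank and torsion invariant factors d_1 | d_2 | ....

rank_ℚ(R)=4; free=4−4=0
SNF(R) diag = [2, 6, 6, 12] → torsion [2, 6, 6, 12]

Answer: M ≅ ℤ/2 ⊕ ℤ/6 ⊕ ℤ/6 ⊕ ℤ/12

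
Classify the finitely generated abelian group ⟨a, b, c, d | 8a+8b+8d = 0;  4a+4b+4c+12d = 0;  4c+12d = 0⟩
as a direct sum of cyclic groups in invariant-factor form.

rank_ℚ(R)=3; free=4−3=1
SNF(R) diag = [4, 4, 8] → torsion [4, 4, 8]

Answer: M ≅ ℤ^1 ⊕ ℤ/4 ⊕ ℤ/4 ⊕ ℤ/8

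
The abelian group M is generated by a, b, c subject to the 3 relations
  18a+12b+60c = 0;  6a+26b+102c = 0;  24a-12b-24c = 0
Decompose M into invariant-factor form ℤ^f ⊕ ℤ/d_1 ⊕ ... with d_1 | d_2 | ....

rank_ℚ(R)=3; free=3−3=0
SNF(R) diag = [2, 6, 12] → torsion [2, 6, 12]

Answer: M ≅ ℤ/2 ⊕ ℤ/6 ⊕ ℤ/12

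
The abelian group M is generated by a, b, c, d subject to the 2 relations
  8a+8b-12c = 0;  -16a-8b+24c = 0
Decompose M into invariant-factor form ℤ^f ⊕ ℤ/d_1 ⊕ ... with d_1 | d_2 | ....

Answer: M ≅ ℤ^2 ⊕ ℤ/4 ⊕ ℤ/8

Derivation:
rank_ℚ(R)=2; free=4−2=2
SNF(R) diag = [4, 8] → torsion [4, 8]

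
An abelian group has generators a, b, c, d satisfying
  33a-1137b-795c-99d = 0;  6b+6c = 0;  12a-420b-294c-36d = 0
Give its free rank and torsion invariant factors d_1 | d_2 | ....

Answer: M ≅ ℤ^1 ⊕ ℤ/3 ⊕ ℤ/6 ⊕ ℤ/18

Derivation:
rank_ℚ(R)=3; free=4−3=1
SNF(R) diag = [3, 6, 18] → torsion [3, 6, 18]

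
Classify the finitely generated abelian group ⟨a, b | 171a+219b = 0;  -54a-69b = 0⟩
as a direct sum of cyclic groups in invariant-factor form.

rank_ℚ(R)=2; free=2−2=0
SNF(R) diag = [3, 9] → torsion [3, 9]

Answer: M ≅ ℤ/3 ⊕ ℤ/9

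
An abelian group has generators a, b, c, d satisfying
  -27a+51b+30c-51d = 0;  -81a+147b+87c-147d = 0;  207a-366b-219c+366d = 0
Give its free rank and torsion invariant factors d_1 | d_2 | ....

Answer: M ≅ ℤ^1 ⊕ ℤ/3 ⊕ ℤ/9 ⊕ ℤ/9

Derivation:
rank_ℚ(R)=3; free=4−3=1
SNF(R) diag = [3, 9, 9] → torsion [3, 9, 9]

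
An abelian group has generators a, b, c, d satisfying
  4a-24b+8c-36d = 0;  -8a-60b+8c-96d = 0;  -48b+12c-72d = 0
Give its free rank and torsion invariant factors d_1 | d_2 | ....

Answer: M ≅ ℤ^1 ⊕ ℤ/4 ⊕ ℤ/12 ⊕ ℤ/12

Derivation:
rank_ℚ(R)=3; free=4−3=1
SNF(R) diag = [4, 12, 12] → torsion [4, 12, 12]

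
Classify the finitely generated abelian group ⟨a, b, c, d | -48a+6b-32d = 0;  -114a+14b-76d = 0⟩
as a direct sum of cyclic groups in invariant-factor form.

rank_ℚ(R)=2; free=4−2=2
SNF(R) diag = [2, 2] → torsion [2, 2]

Answer: M ≅ ℤ^2 ⊕ ℤ/2 ⊕ ℤ/2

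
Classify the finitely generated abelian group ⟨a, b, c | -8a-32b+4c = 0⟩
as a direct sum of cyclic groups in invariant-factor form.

Answer: M ≅ ℤ^2 ⊕ ℤ/4

Derivation:
rank_ℚ(R)=1; free=3−1=2
SNF(R) diag = [4] → torsion [4]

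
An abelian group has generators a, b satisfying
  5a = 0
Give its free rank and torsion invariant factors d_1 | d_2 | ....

rank_ℚ(R)=1; free=2−1=1
SNF(R) diag = [5] → torsion [5]

Answer: M ≅ ℤ^1 ⊕ ℤ/5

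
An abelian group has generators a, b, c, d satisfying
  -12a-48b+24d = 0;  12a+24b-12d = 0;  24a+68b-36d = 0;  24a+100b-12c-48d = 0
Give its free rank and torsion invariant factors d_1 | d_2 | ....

Answer: M ≅ ℤ/4 ⊕ ℤ/12 ⊕ ℤ/12 ⊕ ℤ/12

Derivation:
rank_ℚ(R)=4; free=4−4=0
SNF(R) diag = [4, 12, 12, 12] → torsion [4, 12, 12, 12]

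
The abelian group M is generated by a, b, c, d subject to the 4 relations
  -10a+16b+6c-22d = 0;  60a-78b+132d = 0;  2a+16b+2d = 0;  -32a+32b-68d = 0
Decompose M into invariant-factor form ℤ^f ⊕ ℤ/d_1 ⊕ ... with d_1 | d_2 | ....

Answer: M ≅ ℤ/2 ⊕ ℤ/6 ⊕ ℤ/18 ⊕ ℤ/36

Derivation:
rank_ℚ(R)=4; free=4−4=0
SNF(R) diag = [2, 6, 18, 36] → torsion [2, 6, 18, 36]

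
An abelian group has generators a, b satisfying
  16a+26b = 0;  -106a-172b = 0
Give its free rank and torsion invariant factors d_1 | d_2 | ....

rank_ℚ(R)=2; free=2−2=0
SNF(R) diag = [2, 2] → torsion [2, 2]

Answer: M ≅ ℤ/2 ⊕ ℤ/2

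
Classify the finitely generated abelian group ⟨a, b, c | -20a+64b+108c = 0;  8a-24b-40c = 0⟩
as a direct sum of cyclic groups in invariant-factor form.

Answer: M ≅ ℤ^1 ⊕ ℤ/4 ⊕ ℤ/8

Derivation:
rank_ℚ(R)=2; free=3−2=1
SNF(R) diag = [4, 8] → torsion [4, 8]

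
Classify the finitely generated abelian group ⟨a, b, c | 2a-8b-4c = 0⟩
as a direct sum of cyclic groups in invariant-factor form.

rank_ℚ(R)=1; free=3−1=2
SNF(R) diag = [2] → torsion [2]

Answer: M ≅ ℤ^2 ⊕ ℤ/2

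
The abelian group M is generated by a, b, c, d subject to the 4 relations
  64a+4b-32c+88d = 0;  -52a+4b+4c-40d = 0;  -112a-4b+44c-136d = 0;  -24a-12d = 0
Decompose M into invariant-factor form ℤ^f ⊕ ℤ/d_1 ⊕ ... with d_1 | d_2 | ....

Answer: M ≅ ℤ/4 ⊕ ℤ/4 ⊕ ℤ/12 ⊕ ℤ/12

Derivation:
rank_ℚ(R)=4; free=4−4=0
SNF(R) diag = [4, 4, 12, 12] → torsion [4, 4, 12, 12]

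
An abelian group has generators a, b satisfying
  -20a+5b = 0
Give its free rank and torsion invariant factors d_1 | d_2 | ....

rank_ℚ(R)=1; free=2−1=1
SNF(R) diag = [5] → torsion [5]

Answer: M ≅ ℤ^1 ⊕ ℤ/5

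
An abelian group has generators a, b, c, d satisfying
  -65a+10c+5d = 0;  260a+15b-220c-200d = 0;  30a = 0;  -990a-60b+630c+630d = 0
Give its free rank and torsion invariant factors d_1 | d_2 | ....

Answer: M ≅ ℤ/5 ⊕ ℤ/15 ⊕ ℤ/30 ⊕ ℤ/90

Derivation:
rank_ℚ(R)=4; free=4−4=0
SNF(R) diag = [5, 15, 30, 90] → torsion [5, 15, 30, 90]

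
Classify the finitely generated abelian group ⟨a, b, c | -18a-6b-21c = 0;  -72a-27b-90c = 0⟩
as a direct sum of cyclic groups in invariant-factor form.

rank_ℚ(R)=2; free=3−2=1
SNF(R) diag = [3, 9] → torsion [3, 9]

Answer: M ≅ ℤ^1 ⊕ ℤ/3 ⊕ ℤ/9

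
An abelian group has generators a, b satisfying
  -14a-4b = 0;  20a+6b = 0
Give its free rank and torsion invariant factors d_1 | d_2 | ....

Answer: M ≅ ℤ/2 ⊕ ℤ/2

Derivation:
rank_ℚ(R)=2; free=2−2=0
SNF(R) diag = [2, 2] → torsion [2, 2]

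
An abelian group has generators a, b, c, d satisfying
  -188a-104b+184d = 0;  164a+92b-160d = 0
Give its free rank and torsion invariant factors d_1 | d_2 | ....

rank_ℚ(R)=2; free=4−2=2
SNF(R) diag = [4, 12] → torsion [4, 12]

Answer: M ≅ ℤ^2 ⊕ ℤ/4 ⊕ ℤ/12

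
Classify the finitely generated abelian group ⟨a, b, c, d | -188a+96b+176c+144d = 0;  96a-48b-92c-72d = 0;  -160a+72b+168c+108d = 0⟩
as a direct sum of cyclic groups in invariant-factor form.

rank_ℚ(R)=3; free=4−3=1
SNF(R) diag = [4, 4, 12] → torsion [4, 4, 12]

Answer: M ≅ ℤ^1 ⊕ ℤ/4 ⊕ ℤ/4 ⊕ ℤ/12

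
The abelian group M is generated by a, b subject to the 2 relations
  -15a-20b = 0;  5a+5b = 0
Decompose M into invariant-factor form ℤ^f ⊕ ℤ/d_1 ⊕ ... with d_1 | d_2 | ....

rank_ℚ(R)=2; free=2−2=0
SNF(R) diag = [5, 5] → torsion [5, 5]

Answer: M ≅ ℤ/5 ⊕ ℤ/5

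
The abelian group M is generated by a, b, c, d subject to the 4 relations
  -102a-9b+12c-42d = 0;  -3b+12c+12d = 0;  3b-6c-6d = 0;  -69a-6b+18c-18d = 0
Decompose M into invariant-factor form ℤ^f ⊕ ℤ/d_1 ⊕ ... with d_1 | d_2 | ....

rank_ℚ(R)=4; free=4−4=0
SNF(R) diag = [3, 3, 6, 18] → torsion [3, 3, 6, 18]

Answer: M ≅ ℤ/3 ⊕ ℤ/3 ⊕ ℤ/6 ⊕ ℤ/18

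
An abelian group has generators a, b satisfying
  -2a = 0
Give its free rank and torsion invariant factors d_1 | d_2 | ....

Answer: M ≅ ℤ^1 ⊕ ℤ/2

Derivation:
rank_ℚ(R)=1; free=2−1=1
SNF(R) diag = [2] → torsion [2]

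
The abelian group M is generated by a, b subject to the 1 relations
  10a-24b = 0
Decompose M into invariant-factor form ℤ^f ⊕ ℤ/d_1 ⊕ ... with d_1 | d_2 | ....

rank_ℚ(R)=1; free=2−1=1
SNF(R) diag = [2] → torsion [2]

Answer: M ≅ ℤ^1 ⊕ ℤ/2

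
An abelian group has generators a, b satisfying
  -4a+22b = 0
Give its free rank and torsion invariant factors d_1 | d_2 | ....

Answer: M ≅ ℤ^1 ⊕ ℤ/2

Derivation:
rank_ℚ(R)=1; free=2−1=1
SNF(R) diag = [2] → torsion [2]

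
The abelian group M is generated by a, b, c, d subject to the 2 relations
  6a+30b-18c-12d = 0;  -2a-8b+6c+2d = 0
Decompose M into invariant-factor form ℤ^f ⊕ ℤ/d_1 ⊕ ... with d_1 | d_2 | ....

Answer: M ≅ ℤ^2 ⊕ ℤ/2 ⊕ ℤ/6

Derivation:
rank_ℚ(R)=2; free=4−2=2
SNF(R) diag = [2, 6] → torsion [2, 6]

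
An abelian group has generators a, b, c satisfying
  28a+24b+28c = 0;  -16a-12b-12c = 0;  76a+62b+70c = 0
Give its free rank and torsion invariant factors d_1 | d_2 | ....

Answer: M ≅ ℤ/2 ⊕ ℤ/4 ⊕ ℤ/8

Derivation:
rank_ℚ(R)=3; free=3−3=0
SNF(R) diag = [2, 4, 8] → torsion [2, 4, 8]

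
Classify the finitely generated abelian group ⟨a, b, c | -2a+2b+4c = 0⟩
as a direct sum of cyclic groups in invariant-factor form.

rank_ℚ(R)=1; free=3−1=2
SNF(R) diag = [2] → torsion [2]

Answer: M ≅ ℤ^2 ⊕ ℤ/2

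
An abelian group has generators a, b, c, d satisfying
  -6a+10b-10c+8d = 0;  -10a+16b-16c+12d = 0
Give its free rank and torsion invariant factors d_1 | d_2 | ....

rank_ℚ(R)=2; free=4−2=2
SNF(R) diag = [2, 2] → torsion [2, 2]

Answer: M ≅ ℤ^2 ⊕ ℤ/2 ⊕ ℤ/2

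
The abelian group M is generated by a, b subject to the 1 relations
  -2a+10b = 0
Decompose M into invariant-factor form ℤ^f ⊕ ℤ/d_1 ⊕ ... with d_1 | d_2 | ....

Answer: M ≅ ℤ^1 ⊕ ℤ/2

Derivation:
rank_ℚ(R)=1; free=2−1=1
SNF(R) diag = [2] → torsion [2]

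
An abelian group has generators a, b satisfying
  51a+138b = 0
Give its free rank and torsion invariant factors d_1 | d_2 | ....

Answer: M ≅ ℤ^1 ⊕ ℤ/3

Derivation:
rank_ℚ(R)=1; free=2−1=1
SNF(R) diag = [3] → torsion [3]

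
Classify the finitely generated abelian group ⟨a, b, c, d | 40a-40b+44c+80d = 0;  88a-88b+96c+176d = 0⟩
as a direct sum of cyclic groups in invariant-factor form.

Answer: M ≅ ℤ^2 ⊕ ℤ/4 ⊕ ℤ/8

Derivation:
rank_ℚ(R)=2; free=4−2=2
SNF(R) diag = [4, 8] → torsion [4, 8]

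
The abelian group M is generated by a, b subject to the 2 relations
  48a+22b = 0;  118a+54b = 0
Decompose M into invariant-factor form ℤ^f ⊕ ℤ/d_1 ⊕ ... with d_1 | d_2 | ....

Answer: M ≅ ℤ/2 ⊕ ℤ/2

Derivation:
rank_ℚ(R)=2; free=2−2=0
SNF(R) diag = [2, 2] → torsion [2, 2]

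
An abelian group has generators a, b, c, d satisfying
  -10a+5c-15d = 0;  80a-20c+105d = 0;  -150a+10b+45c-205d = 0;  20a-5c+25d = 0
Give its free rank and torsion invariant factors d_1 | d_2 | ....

Answer: M ≅ ℤ/5 ⊕ ℤ/5 ⊕ ℤ/10 ⊕ ℤ/10

Derivation:
rank_ℚ(R)=4; free=4−4=0
SNF(R) diag = [5, 5, 10, 10] → torsion [5, 5, 10, 10]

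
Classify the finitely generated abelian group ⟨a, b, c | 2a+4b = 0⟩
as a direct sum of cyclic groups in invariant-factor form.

rank_ℚ(R)=1; free=3−1=2
SNF(R) diag = [2] → torsion [2]

Answer: M ≅ ℤ^2 ⊕ ℤ/2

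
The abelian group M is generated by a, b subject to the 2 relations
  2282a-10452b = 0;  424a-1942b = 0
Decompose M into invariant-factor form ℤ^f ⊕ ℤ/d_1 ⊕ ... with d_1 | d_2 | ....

Answer: M ≅ ℤ/2 ⊕ ℤ/2

Derivation:
rank_ℚ(R)=2; free=2−2=0
SNF(R) diag = [2, 2] → torsion [2, 2]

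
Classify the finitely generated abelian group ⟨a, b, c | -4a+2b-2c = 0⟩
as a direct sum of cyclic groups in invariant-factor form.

Answer: M ≅ ℤ^2 ⊕ ℤ/2

Derivation:
rank_ℚ(R)=1; free=3−1=2
SNF(R) diag = [2] → torsion [2]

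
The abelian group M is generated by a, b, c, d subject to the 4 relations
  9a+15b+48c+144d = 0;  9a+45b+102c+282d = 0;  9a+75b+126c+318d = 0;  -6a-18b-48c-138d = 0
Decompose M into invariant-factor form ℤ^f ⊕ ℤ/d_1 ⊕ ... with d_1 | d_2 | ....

Answer: M ≅ ℤ/3 ⊕ ℤ/6 ⊕ ℤ/6 ⊕ ℤ/18

Derivation:
rank_ℚ(R)=4; free=4−4=0
SNF(R) diag = [3, 6, 6, 18] → torsion [3, 6, 6, 18]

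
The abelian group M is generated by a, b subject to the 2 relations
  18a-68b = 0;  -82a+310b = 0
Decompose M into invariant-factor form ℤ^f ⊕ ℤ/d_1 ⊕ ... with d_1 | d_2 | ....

Answer: M ≅ ℤ/2 ⊕ ℤ/2

Derivation:
rank_ℚ(R)=2; free=2−2=0
SNF(R) diag = [2, 2] → torsion [2, 2]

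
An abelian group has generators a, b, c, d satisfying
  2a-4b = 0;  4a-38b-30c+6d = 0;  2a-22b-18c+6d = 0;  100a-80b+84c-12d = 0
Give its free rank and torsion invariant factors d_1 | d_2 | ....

rank_ℚ(R)=4; free=4−4=0
SNF(R) diag = [2, 6, 12, 36] → torsion [2, 6, 12, 36]

Answer: M ≅ ℤ/2 ⊕ ℤ/6 ⊕ ℤ/12 ⊕ ℤ/36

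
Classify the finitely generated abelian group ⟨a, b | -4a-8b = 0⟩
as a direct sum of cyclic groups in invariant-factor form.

rank_ℚ(R)=1; free=2−1=1
SNF(R) diag = [4] → torsion [4]

Answer: M ≅ ℤ^1 ⊕ ℤ/4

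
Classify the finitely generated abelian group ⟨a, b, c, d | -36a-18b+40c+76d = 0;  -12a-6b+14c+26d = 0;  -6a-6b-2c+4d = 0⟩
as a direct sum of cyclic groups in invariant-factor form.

Answer: M ≅ ℤ^1 ⊕ ℤ/2 ⊕ ℤ/6 ⊕ ℤ/6

Derivation:
rank_ℚ(R)=3; free=4−3=1
SNF(R) diag = [2, 6, 6] → torsion [2, 6, 6]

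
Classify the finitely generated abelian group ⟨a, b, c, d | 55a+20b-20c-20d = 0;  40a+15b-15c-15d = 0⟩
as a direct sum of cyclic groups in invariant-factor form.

rank_ℚ(R)=2; free=4−2=2
SNF(R) diag = [5, 5] → torsion [5, 5]

Answer: M ≅ ℤ^2 ⊕ ℤ/5 ⊕ ℤ/5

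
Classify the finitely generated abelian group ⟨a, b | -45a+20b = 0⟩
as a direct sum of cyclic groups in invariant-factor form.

rank_ℚ(R)=1; free=2−1=1
SNF(R) diag = [5] → torsion [5]

Answer: M ≅ ℤ^1 ⊕ ℤ/5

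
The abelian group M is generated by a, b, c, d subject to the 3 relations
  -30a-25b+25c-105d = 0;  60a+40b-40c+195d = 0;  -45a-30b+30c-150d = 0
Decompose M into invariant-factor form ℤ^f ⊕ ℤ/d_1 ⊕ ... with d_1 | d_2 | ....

Answer: M ≅ ℤ^1 ⊕ ℤ/5 ⊕ ℤ/15 ⊕ ℤ/15

Derivation:
rank_ℚ(R)=3; free=4−3=1
SNF(R) diag = [5, 15, 15] → torsion [5, 15, 15]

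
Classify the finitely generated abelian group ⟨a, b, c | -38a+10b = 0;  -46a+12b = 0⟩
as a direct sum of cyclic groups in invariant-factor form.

Answer: M ≅ ℤ^1 ⊕ ℤ/2 ⊕ ℤ/2

Derivation:
rank_ℚ(R)=2; free=3−2=1
SNF(R) diag = [2, 2] → torsion [2, 2]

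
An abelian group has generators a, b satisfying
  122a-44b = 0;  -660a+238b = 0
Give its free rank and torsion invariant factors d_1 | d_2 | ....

rank_ℚ(R)=2; free=2−2=0
SNF(R) diag = [2, 2] → torsion [2, 2]

Answer: M ≅ ℤ/2 ⊕ ℤ/2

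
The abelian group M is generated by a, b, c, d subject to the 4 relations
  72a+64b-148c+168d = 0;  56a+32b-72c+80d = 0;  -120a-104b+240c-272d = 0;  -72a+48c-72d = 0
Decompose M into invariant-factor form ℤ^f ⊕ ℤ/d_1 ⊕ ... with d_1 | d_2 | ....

rank_ℚ(R)=4; free=4−4=0
SNF(R) diag = [4, 8, 8, 24] → torsion [4, 8, 8, 24]

Answer: M ≅ ℤ/4 ⊕ ℤ/8 ⊕ ℤ/8 ⊕ ℤ/24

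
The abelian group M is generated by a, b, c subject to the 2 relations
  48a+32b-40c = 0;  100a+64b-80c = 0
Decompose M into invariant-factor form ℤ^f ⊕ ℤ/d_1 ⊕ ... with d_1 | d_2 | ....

rank_ℚ(R)=2; free=3−2=1
SNF(R) diag = [4, 8] → torsion [4, 8]

Answer: M ≅ ℤ^1 ⊕ ℤ/4 ⊕ ℤ/8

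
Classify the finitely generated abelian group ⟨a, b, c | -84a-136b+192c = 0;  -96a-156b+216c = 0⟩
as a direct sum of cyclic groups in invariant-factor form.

rank_ℚ(R)=2; free=3−2=1
SNF(R) diag = [4, 12] → torsion [4, 12]

Answer: M ≅ ℤ^1 ⊕ ℤ/4 ⊕ ℤ/12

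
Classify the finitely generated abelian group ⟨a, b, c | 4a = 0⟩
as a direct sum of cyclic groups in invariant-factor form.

Answer: M ≅ ℤ^2 ⊕ ℤ/4

Derivation:
rank_ℚ(R)=1; free=3−1=2
SNF(R) diag = [4] → torsion [4]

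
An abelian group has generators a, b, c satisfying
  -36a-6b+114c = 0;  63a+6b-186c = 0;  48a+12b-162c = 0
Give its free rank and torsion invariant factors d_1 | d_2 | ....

rank_ℚ(R)=3; free=3−3=0
SNF(R) diag = [3, 6, 18] → torsion [3, 6, 18]

Answer: M ≅ ℤ/3 ⊕ ℤ/6 ⊕ ℤ/18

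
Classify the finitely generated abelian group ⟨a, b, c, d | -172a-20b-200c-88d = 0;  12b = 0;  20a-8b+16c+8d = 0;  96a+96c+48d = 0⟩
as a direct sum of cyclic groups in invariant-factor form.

rank_ℚ(R)=4; free=4−4=0
SNF(R) diag = [4, 12, 24, 48] → torsion [4, 12, 24, 48]

Answer: M ≅ ℤ/4 ⊕ ℤ/12 ⊕ ℤ/24 ⊕ ℤ/48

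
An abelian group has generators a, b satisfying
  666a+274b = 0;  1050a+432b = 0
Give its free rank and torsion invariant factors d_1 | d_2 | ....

Answer: M ≅ ℤ/2 ⊕ ℤ/6

Derivation:
rank_ℚ(R)=2; free=2−2=0
SNF(R) diag = [2, 6] → torsion [2, 6]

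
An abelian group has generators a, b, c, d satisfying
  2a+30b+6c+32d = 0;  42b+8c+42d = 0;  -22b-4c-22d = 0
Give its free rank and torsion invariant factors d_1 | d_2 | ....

rank_ℚ(R)=3; free=4−3=1
SNF(R) diag = [2, 2, 4] → torsion [2, 2, 4]

Answer: M ≅ ℤ^1 ⊕ ℤ/2 ⊕ ℤ/2 ⊕ ℤ/4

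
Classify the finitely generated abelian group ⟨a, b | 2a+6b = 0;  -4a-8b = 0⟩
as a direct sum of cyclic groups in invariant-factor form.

Answer: M ≅ ℤ/2 ⊕ ℤ/4

Derivation:
rank_ℚ(R)=2; free=2−2=0
SNF(R) diag = [2, 4] → torsion [2, 4]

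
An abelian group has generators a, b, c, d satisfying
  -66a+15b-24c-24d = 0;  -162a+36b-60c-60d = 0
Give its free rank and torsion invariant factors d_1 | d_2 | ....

rank_ℚ(R)=2; free=4−2=2
SNF(R) diag = [3, 6] → torsion [3, 6]

Answer: M ≅ ℤ^2 ⊕ ℤ/3 ⊕ ℤ/6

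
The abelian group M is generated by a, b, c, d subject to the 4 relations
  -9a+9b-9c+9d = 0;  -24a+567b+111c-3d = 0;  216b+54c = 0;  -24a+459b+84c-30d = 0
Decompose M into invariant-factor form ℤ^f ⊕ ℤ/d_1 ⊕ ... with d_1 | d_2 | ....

rank_ℚ(R)=4; free=4−4=0
SNF(R) diag = [3, 9, 27, 54] → torsion [3, 9, 27, 54]

Answer: M ≅ ℤ/3 ⊕ ℤ/9 ⊕ ℤ/27 ⊕ ℤ/54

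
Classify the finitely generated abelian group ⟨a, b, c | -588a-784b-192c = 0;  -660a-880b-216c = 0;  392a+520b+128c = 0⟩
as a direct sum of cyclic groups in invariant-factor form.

rank_ℚ(R)=3; free=3−3=0
SNF(R) diag = [4, 8, 24] → torsion [4, 8, 24]

Answer: M ≅ ℤ/4 ⊕ ℤ/8 ⊕ ℤ/24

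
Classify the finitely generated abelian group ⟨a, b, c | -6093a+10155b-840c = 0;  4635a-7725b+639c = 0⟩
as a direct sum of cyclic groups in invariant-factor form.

rank_ℚ(R)=2; free=3−2=1
SNF(R) diag = [3, 3] → torsion [3, 3]

Answer: M ≅ ℤ^1 ⊕ ℤ/3 ⊕ ℤ/3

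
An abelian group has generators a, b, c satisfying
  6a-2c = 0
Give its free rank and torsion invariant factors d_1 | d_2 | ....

Answer: M ≅ ℤ^2 ⊕ ℤ/2

Derivation:
rank_ℚ(R)=1; free=3−1=2
SNF(R) diag = [2] → torsion [2]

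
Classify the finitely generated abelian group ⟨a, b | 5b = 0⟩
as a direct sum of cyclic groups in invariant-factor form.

rank_ℚ(R)=1; free=2−1=1
SNF(R) diag = [5] → torsion [5]

Answer: M ≅ ℤ^1 ⊕ ℤ/5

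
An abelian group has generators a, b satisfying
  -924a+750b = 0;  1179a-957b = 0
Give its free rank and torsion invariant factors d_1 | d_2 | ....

Answer: M ≅ ℤ/3 ⊕ ℤ/6

Derivation:
rank_ℚ(R)=2; free=2−2=0
SNF(R) diag = [3, 6] → torsion [3, 6]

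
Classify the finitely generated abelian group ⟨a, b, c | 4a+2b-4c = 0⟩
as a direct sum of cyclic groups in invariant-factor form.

rank_ℚ(R)=1; free=3−1=2
SNF(R) diag = [2] → torsion [2]

Answer: M ≅ ℤ^2 ⊕ ℤ/2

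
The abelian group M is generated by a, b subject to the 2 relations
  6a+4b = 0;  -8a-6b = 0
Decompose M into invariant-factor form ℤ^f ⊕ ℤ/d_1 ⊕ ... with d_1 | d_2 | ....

Answer: M ≅ ℤ/2 ⊕ ℤ/2

Derivation:
rank_ℚ(R)=2; free=2−2=0
SNF(R) diag = [2, 2] → torsion [2, 2]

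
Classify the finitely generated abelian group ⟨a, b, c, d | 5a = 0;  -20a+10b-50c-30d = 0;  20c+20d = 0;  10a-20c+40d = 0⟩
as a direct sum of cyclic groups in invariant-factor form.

rank_ℚ(R)=4; free=4−4=0
SNF(R) diag = [5, 10, 20, 60] → torsion [5, 10, 20, 60]

Answer: M ≅ ℤ/5 ⊕ ℤ/10 ⊕ ℤ/20 ⊕ ℤ/60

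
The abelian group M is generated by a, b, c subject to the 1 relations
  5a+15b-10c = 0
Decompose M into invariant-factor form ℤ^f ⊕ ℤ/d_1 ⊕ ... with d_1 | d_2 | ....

rank_ℚ(R)=1; free=3−1=2
SNF(R) diag = [5] → torsion [5]

Answer: M ≅ ℤ^2 ⊕ ℤ/5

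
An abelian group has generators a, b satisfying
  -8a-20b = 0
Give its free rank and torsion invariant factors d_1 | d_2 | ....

rank_ℚ(R)=1; free=2−1=1
SNF(R) diag = [4] → torsion [4]

Answer: M ≅ ℤ^1 ⊕ ℤ/4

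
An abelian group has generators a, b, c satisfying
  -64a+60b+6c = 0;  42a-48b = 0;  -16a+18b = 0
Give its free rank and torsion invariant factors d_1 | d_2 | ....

rank_ℚ(R)=3; free=3−3=0
SNF(R) diag = [2, 6, 6] → torsion [2, 6, 6]

Answer: M ≅ ℤ/2 ⊕ ℤ/6 ⊕ ℤ/6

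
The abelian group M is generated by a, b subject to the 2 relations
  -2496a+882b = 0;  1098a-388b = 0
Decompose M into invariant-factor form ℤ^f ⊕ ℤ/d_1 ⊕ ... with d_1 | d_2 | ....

Answer: M ≅ ℤ/2 ⊕ ℤ/6

Derivation:
rank_ℚ(R)=2; free=2−2=0
SNF(R) diag = [2, 6] → torsion [2, 6]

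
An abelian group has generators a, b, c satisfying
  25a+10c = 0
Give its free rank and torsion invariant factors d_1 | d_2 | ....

rank_ℚ(R)=1; free=3−1=2
SNF(R) diag = [5] → torsion [5]

Answer: M ≅ ℤ^2 ⊕ ℤ/5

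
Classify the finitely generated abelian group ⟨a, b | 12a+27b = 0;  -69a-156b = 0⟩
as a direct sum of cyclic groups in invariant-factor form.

rank_ℚ(R)=2; free=2−2=0
SNF(R) diag = [3, 3] → torsion [3, 3]

Answer: M ≅ ℤ/3 ⊕ ℤ/3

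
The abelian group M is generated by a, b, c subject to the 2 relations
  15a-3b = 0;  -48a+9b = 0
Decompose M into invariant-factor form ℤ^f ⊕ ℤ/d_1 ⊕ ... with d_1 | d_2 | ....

rank_ℚ(R)=2; free=3−2=1
SNF(R) diag = [3, 3] → torsion [3, 3]

Answer: M ≅ ℤ^1 ⊕ ℤ/3 ⊕ ℤ/3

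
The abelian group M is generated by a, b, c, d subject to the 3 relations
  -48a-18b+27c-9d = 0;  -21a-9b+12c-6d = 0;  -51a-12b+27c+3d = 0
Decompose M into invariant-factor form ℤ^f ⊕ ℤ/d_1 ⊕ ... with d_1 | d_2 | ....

Answer: M ≅ ℤ^1 ⊕ ℤ/3 ⊕ ℤ/3 ⊕ ℤ/3

Derivation:
rank_ℚ(R)=3; free=4−3=1
SNF(R) diag = [3, 3, 3] → torsion [3, 3, 3]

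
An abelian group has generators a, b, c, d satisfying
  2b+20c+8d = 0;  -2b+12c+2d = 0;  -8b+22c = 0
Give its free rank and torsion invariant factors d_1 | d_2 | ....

Answer: M ≅ ℤ^1 ⊕ ℤ/2 ⊕ ℤ/2 ⊕ ℤ/2

Derivation:
rank_ℚ(R)=3; free=4−3=1
SNF(R) diag = [2, 2, 2] → torsion [2, 2, 2]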